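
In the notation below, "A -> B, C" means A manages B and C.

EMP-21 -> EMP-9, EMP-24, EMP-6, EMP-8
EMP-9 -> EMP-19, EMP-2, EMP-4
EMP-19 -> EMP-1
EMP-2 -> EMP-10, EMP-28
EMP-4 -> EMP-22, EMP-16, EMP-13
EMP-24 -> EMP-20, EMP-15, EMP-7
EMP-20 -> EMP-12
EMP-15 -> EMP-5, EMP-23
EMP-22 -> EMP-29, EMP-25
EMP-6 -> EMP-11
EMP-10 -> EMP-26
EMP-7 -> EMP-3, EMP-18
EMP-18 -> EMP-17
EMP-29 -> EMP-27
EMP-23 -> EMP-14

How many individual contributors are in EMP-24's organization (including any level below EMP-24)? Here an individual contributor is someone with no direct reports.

5

The people in EMP-24's organization with no one reporting to them are EMP-17, EMP-3, EMP-14, EMP-5, EMP-12. That is 5.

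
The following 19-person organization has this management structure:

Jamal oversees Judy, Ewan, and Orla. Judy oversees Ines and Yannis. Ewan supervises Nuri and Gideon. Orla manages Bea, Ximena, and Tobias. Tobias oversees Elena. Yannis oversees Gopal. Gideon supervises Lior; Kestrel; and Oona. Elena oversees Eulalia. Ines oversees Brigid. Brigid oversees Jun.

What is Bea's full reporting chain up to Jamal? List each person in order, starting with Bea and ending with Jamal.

Bea -> Orla -> Jamal

Bea reports to Orla. Orla reports to Jamal. Jamal is at the top.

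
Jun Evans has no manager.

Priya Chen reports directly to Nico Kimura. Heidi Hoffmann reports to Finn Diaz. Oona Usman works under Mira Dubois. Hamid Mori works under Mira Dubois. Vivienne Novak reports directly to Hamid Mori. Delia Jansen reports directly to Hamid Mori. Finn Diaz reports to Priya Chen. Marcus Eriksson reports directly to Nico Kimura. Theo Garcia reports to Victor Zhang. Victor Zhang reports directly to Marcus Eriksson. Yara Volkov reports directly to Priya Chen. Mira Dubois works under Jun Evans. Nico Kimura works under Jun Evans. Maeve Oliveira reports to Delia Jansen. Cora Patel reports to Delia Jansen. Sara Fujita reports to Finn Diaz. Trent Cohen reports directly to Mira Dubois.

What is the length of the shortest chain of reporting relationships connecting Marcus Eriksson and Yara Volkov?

3

Marcus Eriksson is 1 level below Nico Kimura, and Yara Volkov is 2 levels below Nico Kimura (their lowest common manager). The shortest path runs up from Marcus Eriksson to Nico Kimura and back down to Yara Volkov: 1 + 2 = 3 links.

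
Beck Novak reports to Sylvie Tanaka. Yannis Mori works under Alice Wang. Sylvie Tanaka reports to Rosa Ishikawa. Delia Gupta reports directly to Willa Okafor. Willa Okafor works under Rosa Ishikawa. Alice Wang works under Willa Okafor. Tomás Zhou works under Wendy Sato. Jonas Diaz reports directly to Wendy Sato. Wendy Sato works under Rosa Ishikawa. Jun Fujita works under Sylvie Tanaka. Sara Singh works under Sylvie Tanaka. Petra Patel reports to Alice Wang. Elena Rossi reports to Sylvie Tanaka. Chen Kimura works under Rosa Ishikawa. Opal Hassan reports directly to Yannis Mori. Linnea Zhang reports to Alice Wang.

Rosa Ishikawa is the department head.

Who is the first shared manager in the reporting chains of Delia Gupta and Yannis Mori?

Willa Okafor

Delia Gupta's chain of managers is Willa Okafor, Rosa Ishikawa. Yannis Mori's chain of managers is Alice Wang, Willa Okafor, Rosa Ishikawa. The first manager that appears in both chains is Willa Okafor.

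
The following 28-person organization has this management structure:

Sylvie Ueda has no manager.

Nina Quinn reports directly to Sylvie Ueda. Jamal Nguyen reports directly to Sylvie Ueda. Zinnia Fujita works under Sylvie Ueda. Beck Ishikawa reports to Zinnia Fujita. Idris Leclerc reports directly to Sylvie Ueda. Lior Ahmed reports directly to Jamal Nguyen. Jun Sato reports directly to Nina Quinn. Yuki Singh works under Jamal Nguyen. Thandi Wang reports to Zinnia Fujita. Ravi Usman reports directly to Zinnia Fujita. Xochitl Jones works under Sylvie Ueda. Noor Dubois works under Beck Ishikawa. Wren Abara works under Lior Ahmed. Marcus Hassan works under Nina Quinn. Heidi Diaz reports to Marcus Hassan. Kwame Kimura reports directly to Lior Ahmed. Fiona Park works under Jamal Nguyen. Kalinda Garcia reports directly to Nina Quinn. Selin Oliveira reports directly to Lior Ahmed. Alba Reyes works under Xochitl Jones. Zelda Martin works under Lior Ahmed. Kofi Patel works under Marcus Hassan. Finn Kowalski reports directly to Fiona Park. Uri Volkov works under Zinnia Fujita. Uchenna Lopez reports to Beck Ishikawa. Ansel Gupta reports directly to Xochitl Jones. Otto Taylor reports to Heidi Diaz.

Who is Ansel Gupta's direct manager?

Ansel Gupta reports directly to Xochitl Jones.

Xochitl Jones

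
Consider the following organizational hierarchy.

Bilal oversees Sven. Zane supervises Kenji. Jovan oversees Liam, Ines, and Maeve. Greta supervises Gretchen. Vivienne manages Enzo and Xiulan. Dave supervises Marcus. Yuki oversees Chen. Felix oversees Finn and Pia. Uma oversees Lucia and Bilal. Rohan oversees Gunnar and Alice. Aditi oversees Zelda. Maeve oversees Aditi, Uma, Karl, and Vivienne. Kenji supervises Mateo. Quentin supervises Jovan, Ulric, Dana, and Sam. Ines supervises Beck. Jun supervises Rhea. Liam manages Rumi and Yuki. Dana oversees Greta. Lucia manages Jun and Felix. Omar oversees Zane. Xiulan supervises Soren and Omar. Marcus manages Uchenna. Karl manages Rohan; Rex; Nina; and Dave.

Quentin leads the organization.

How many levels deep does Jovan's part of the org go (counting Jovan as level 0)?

7

The longest chain under Jovan runs Jovan → Maeve → Vivienne → Xiulan → Omar → Zane → Kenji → Mateo, which is 7 levels below Jovan.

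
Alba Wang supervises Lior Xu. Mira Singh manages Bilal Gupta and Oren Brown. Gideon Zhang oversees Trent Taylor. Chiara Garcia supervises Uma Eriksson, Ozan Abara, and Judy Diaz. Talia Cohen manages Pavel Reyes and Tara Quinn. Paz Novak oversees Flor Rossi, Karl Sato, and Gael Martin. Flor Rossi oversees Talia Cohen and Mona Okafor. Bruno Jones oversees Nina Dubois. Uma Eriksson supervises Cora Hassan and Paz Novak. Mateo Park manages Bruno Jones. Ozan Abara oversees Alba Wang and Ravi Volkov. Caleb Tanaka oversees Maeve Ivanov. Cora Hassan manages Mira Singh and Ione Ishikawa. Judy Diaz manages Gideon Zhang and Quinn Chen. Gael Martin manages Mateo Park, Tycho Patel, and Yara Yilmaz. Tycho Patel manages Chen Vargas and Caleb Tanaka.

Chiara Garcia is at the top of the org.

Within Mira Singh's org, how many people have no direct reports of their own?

2

The people in Mira Singh's organization with no one reporting to them are Oren Brown, Bilal Gupta. That is 2.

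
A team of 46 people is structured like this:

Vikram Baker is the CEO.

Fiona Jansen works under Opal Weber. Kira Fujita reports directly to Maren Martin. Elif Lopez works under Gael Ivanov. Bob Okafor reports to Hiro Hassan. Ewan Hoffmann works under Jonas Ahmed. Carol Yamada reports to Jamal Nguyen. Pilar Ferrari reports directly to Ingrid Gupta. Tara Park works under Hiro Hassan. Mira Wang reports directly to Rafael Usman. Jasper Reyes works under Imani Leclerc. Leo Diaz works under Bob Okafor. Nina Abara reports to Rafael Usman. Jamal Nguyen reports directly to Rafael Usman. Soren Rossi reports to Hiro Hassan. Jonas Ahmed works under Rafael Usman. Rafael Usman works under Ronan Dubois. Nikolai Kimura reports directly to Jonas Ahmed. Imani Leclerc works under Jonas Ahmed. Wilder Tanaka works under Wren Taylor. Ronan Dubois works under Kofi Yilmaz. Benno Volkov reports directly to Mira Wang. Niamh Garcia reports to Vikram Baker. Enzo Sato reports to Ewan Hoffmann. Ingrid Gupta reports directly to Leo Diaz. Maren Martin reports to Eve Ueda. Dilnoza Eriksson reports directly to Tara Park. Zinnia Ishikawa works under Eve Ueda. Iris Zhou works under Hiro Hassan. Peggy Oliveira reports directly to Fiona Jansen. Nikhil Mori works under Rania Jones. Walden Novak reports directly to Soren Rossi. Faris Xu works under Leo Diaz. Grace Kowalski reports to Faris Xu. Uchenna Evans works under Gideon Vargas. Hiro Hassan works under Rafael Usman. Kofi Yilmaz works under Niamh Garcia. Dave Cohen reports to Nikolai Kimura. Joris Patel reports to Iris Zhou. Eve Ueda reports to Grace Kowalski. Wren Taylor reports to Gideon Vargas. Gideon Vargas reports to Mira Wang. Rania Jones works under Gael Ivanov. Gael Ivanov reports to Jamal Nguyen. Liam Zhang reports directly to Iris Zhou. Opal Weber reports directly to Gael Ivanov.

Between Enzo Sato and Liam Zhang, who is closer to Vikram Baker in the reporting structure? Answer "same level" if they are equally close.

Both Enzo Sato and Liam Zhang are 7 levels below Vikram Baker.

same level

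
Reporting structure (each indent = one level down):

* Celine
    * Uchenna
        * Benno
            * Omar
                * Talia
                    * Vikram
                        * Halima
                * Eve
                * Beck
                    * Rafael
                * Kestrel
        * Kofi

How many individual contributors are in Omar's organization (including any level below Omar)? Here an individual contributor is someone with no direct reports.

The people in Omar's organization with no one reporting to them are Kestrel, Rafael, Eve, Halima. That is 4.

4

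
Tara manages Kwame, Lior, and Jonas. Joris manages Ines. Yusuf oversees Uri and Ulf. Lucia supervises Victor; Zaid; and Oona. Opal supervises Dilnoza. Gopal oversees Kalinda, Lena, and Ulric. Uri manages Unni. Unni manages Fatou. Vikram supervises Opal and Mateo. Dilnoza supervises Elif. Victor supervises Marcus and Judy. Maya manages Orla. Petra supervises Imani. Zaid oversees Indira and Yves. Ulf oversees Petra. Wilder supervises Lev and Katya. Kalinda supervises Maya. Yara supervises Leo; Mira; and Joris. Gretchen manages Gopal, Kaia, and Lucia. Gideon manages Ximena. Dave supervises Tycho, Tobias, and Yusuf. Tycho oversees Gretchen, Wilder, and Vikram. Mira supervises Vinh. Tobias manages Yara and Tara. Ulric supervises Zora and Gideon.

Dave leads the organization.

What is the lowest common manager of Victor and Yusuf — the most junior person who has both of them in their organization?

Victor's chain of managers is Lucia, Gretchen, Tycho, Dave. Yusuf's chain of managers is Dave. The first manager that appears in both chains is Dave.

Dave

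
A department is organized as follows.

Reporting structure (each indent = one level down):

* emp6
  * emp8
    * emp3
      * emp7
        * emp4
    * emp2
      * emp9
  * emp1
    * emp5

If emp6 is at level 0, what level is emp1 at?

1

Chain from emp1 up to emp6: emp1 → emp6. That is 1 step up, so emp1 is 1 level below emp6.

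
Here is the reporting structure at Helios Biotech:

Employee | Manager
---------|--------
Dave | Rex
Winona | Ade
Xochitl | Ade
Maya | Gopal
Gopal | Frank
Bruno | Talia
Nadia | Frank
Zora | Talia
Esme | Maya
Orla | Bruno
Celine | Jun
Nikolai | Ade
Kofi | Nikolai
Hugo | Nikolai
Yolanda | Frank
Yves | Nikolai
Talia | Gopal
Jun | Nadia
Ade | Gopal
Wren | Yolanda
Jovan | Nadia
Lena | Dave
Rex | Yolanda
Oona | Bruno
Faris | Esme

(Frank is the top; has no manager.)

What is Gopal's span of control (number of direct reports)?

Gopal directly manages Ade, Maya, Talia. That is 3 direct reports.

3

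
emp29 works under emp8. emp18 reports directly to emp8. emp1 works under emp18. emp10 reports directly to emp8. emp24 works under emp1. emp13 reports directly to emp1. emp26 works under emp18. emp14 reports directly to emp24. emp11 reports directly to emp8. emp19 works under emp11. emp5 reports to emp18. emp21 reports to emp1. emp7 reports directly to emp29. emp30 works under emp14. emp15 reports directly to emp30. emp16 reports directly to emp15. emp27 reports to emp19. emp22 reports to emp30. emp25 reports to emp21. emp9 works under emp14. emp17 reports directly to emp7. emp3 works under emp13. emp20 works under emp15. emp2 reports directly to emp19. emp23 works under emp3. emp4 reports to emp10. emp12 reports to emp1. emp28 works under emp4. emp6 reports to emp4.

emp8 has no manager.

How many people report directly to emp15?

emp15 directly manages emp16, emp20. That is 2 direct reports.

2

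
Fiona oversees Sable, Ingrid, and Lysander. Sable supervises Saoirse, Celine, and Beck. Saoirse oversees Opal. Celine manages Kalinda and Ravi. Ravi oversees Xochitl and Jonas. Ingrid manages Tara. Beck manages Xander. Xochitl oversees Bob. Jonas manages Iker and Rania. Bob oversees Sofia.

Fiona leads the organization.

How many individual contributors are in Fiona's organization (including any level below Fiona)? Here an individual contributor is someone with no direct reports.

8

The people in Fiona's organization with no one reporting to them are Lysander, Tara, Xander, Kalinda, Iker, Rania, Sofia, Opal. That is 8.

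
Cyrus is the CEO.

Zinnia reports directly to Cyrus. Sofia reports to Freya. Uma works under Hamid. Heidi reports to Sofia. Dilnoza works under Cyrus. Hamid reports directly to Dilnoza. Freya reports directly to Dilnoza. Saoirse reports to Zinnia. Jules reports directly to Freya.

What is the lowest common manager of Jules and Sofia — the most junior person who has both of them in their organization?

Freya

Jules's chain of managers is Freya, Dilnoza, Cyrus. Sofia's chain of managers is Freya, Dilnoza, Cyrus. The first manager that appears in both chains is Freya.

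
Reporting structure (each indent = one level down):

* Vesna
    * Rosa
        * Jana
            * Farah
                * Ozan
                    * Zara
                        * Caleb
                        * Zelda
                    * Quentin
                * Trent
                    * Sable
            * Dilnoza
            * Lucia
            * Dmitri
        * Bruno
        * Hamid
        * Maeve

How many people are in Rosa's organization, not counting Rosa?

Rosa directly manages Jana, Bruno, Hamid, Maeve. Under Jana: Dmitri, Lucia, Dilnoza, Farah, Trent, Sable, Ozan, Quentin, Zara, Zelda, Caleb (11). Bruno has no reports. Hamid has no reports. Maeve has no reports. So Rosa's organization is 4 direct reports plus everyone under them: 12 + 1 + 1 + 1 = 15.

15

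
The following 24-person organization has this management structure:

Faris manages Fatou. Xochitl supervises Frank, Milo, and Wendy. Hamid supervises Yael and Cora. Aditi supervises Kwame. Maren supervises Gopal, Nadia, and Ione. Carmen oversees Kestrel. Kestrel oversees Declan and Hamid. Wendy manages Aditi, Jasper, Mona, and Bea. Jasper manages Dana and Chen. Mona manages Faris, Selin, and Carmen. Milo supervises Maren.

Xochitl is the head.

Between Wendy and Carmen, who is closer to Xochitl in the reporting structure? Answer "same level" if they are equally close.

Wendy

Wendy is 1 level below Xochitl; Carmen is 3. Wendy is higher.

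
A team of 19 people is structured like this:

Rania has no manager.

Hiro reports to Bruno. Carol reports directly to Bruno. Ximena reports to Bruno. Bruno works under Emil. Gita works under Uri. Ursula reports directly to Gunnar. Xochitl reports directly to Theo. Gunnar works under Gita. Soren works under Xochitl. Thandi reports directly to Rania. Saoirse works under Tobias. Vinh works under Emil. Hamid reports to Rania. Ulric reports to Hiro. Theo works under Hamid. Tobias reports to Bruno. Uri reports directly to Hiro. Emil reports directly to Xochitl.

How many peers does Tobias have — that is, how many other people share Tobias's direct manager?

3

Tobias reports to Bruno. Bruno's other direct reports are Ximena, Hiro, Carol — 3 peers.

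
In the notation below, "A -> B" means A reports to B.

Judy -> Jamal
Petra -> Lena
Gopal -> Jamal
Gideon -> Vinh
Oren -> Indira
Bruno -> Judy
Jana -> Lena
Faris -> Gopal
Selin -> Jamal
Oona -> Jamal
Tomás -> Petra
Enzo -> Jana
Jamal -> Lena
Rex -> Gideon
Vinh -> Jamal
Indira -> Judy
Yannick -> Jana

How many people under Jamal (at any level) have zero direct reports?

The people in Jamal's organization with no one reporting to them are Faris, Bruno, Oren, Rex, Selin, Oona. That is 6.

6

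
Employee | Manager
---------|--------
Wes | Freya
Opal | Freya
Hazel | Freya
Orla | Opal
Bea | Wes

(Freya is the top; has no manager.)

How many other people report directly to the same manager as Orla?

Orla reports to Opal, and Opal has no other direct reports. Orla has 0 peers.

0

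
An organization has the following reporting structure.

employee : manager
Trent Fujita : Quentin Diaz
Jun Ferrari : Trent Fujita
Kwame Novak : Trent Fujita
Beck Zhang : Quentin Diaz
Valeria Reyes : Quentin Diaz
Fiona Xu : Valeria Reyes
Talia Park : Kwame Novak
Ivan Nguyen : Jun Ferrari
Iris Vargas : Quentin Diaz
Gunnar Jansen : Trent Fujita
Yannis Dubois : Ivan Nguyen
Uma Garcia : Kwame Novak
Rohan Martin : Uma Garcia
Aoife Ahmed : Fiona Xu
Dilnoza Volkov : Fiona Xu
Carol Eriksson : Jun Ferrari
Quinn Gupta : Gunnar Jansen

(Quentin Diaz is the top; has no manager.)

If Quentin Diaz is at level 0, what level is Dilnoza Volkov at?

Chain from Dilnoza Volkov up to Quentin Diaz: Dilnoza Volkov → Fiona Xu → Valeria Reyes → Quentin Diaz. That is 3 steps up, so Dilnoza Volkov is 3 levels below Quentin Diaz.

3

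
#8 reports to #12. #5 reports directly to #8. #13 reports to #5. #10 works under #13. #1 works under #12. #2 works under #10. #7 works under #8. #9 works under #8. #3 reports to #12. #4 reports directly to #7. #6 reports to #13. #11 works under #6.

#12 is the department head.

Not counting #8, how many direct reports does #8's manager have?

2

#8 reports to #12. #12's other direct reports are #1, #3 — 2 peers.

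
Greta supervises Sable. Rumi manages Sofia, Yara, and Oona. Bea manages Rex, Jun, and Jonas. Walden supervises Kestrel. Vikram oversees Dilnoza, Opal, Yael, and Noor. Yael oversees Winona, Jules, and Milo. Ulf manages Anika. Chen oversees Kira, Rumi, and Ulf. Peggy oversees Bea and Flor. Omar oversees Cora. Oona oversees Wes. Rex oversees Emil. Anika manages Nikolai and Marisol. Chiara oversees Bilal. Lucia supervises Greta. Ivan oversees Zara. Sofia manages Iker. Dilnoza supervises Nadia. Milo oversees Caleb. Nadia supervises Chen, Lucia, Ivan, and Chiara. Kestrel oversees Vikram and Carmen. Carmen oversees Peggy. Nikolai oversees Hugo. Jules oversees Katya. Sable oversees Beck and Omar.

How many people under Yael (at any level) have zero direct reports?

3

The people in Yael's organization with no one reporting to them are Caleb, Katya, Winona. That is 3.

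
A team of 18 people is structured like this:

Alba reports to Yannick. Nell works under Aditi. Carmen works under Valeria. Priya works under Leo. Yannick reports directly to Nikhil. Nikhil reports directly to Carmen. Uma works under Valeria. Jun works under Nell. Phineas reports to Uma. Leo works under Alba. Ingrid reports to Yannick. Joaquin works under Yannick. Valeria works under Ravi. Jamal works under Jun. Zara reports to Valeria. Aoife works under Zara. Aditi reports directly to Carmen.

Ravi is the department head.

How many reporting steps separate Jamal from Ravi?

6

Chain from Jamal up to Ravi: Jamal → Jun → Nell → Aditi → Carmen → Valeria → Ravi. That is 6 steps up, so Jamal is 6 levels below Ravi.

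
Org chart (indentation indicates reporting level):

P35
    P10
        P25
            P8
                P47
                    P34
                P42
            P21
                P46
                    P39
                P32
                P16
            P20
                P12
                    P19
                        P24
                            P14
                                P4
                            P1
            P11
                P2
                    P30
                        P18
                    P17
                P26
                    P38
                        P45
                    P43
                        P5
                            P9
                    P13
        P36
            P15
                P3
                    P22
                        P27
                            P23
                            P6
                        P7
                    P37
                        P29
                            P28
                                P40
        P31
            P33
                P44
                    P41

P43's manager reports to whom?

P11

P43 reports to P26, and P26 reports to P11. So P43's skip-level manager is P11.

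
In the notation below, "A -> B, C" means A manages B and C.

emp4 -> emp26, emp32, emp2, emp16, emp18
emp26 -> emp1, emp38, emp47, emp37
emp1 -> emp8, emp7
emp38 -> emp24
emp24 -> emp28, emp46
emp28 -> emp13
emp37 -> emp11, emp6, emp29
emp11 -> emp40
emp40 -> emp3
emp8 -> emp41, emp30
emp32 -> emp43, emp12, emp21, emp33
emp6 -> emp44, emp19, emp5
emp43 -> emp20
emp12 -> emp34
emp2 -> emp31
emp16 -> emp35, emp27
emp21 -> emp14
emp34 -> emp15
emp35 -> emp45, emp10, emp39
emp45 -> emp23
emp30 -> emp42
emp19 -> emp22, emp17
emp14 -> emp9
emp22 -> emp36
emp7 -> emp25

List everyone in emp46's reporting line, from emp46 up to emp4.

emp46 -> emp24 -> emp38 -> emp26 -> emp4

emp46 reports to emp24. emp24 reports to emp38. emp38 reports to emp26. emp26 reports to emp4. emp4 is at the top.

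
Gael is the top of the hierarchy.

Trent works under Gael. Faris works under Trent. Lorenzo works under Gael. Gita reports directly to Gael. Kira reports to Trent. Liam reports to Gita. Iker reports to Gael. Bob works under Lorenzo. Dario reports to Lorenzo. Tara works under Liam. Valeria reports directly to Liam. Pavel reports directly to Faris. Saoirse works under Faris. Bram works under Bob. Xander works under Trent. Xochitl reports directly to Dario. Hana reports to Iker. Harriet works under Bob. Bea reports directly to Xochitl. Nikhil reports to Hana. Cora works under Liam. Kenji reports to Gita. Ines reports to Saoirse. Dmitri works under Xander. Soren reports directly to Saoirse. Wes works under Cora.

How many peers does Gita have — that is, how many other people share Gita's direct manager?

Gita reports to Gael. Gael's other direct reports are Trent, Lorenzo, Iker — 3 peers.

3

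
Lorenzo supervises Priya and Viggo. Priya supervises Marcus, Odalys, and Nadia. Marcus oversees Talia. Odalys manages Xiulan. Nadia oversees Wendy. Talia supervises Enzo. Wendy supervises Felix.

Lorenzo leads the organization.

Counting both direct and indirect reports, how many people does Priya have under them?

Priya directly manages Marcus, Odalys, Nadia. Under Marcus: Talia, Enzo (2). Under Odalys: Xiulan (1). Under Nadia: Wendy, Felix (2). So Priya's organization is 3 direct reports plus everyone under them: 3 + 2 + 3 = 8.

8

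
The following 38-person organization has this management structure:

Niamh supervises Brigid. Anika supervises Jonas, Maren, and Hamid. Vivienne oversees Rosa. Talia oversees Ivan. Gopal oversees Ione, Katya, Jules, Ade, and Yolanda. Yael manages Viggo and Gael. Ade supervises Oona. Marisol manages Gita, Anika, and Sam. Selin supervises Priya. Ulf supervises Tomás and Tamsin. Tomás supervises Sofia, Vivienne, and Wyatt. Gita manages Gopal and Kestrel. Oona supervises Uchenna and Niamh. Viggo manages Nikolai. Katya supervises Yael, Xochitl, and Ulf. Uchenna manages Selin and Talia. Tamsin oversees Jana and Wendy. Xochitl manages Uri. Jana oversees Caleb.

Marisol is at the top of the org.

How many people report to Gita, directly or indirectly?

Gita directly manages Gopal, Kestrel. Under Gopal: Ione, Jules, Yolanda, Katya, Ulf, Tamsin, Wendy, Jana, Caleb, Tomás, Wyatt, Vivienne, Rosa, Sofia, Xochitl, Uri, Yael, Gael, Viggo, Nikolai, Ade, Oona, Niamh, Brigid, Uchenna, Talia, Ivan, Selin, Priya (29). Kestrel has no reports. So Gita's organization is 2 direct reports plus everyone under them: 30 + 1 = 31.

31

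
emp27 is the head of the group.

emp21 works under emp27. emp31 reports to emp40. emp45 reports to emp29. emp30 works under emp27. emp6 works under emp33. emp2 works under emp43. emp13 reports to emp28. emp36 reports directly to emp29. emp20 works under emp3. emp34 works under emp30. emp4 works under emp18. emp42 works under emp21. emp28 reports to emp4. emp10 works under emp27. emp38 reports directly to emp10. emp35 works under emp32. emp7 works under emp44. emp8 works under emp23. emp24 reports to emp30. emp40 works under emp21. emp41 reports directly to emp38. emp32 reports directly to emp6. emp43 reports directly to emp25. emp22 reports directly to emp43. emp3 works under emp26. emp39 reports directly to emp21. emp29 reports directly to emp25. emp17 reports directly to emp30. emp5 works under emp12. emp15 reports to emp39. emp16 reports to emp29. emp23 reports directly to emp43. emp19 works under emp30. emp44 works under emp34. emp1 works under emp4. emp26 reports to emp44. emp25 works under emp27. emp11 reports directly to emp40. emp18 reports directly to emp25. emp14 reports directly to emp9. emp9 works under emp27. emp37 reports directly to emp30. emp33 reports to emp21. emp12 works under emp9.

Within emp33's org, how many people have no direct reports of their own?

1

The only person in emp33's organization with no one reporting to them is emp35. That is 1.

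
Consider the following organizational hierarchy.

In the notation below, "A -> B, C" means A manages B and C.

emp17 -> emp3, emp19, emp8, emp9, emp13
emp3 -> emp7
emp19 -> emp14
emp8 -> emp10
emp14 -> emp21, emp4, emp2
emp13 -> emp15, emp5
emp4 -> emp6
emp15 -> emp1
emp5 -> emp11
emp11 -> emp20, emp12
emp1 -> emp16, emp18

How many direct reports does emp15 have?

1

emp15 directly manages emp1. That is 1 direct report.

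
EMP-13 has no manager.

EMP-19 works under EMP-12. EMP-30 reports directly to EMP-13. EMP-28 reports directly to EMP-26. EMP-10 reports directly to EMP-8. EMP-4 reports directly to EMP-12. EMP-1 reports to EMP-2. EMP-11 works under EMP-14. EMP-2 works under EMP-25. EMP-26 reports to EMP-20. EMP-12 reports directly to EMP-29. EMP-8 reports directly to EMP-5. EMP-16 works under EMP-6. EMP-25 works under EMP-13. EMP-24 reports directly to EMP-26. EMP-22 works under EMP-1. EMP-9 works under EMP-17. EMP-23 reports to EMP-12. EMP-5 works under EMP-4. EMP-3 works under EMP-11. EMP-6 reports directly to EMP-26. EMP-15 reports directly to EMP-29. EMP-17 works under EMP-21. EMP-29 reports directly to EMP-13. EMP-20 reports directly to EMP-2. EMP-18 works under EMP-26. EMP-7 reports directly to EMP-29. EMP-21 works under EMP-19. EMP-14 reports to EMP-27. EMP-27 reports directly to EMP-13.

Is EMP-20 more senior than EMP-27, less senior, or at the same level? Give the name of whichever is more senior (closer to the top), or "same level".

EMP-20 is 3 levels below EMP-13; EMP-27 is 1. EMP-27 is higher.

EMP-27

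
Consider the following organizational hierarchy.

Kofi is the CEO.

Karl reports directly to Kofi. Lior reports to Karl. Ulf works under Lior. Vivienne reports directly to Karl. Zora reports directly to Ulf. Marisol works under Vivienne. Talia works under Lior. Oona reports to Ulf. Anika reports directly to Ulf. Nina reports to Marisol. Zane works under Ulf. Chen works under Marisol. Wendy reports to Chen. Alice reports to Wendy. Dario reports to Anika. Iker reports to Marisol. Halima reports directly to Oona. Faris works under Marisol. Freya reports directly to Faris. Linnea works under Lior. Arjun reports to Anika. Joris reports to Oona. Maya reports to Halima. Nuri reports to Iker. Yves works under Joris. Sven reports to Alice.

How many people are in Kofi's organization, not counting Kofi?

Kofi directly manages Karl. Under Karl: Vivienne, Marisol, Faris, Freya, Iker, Nuri, Chen, Wendy, Alice, Sven, Nina, Lior, Linnea, Talia, Ulf, Zane, Anika, Arjun, Dario, Oona, Joris, Yves, Halima, Maya, Zora (25). That's 26 in total.

26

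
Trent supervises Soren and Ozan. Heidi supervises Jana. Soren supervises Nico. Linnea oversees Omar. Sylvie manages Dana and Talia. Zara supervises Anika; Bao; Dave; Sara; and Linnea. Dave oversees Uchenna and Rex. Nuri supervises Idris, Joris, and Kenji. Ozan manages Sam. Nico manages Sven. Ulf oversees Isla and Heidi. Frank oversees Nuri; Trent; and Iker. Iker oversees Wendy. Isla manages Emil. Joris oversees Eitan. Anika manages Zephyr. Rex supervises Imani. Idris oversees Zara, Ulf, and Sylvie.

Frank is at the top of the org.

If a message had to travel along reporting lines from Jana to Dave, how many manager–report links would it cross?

5

Jana is 3 levels below Idris, and Dave is 2 levels below Idris (their lowest common manager). The shortest path runs up from Jana to Idris and back down to Dave: 3 + 2 = 5 links.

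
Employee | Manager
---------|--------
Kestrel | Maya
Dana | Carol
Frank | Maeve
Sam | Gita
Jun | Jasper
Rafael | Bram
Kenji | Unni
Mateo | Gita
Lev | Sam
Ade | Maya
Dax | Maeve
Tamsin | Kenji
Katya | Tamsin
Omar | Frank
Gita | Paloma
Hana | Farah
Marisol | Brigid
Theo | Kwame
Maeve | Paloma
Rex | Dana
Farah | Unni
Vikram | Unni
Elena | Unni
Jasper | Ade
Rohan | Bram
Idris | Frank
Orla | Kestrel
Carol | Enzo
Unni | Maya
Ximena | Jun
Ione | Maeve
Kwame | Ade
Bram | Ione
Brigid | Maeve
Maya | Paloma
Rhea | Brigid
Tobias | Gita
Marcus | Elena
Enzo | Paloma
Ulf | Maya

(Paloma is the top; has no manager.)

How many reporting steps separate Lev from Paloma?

3

Chain from Lev up to Paloma: Lev → Sam → Gita → Paloma. That is 3 steps up, so Lev is 3 levels below Paloma.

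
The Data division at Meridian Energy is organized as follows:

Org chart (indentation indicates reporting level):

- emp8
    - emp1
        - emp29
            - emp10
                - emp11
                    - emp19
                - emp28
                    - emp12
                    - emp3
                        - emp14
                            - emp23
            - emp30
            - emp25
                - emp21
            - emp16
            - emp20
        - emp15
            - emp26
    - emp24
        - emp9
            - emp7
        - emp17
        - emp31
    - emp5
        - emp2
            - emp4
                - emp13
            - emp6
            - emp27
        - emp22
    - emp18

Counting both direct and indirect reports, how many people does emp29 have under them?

emp29 directly manages emp10, emp30, emp25, emp16, emp20. Under emp10: emp28, emp3, emp14, emp23, emp12, emp11, emp19 (7). emp30 has no reports. Under emp25: emp21 (1). emp16 has no reports. emp20 has no reports. So emp29's organization is 5 direct reports plus everyone under them: 8 + 1 + 2 + 1 + 1 = 13.

13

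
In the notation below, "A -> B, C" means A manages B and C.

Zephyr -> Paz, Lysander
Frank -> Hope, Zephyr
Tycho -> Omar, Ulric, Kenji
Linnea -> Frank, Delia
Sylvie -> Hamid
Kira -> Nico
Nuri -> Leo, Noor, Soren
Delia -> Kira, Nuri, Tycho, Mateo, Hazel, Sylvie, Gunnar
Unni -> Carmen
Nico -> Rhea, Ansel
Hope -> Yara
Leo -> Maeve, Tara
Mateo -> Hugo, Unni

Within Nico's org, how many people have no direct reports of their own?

2

The people in Nico's organization with no one reporting to them are Ansel, Rhea. That is 2.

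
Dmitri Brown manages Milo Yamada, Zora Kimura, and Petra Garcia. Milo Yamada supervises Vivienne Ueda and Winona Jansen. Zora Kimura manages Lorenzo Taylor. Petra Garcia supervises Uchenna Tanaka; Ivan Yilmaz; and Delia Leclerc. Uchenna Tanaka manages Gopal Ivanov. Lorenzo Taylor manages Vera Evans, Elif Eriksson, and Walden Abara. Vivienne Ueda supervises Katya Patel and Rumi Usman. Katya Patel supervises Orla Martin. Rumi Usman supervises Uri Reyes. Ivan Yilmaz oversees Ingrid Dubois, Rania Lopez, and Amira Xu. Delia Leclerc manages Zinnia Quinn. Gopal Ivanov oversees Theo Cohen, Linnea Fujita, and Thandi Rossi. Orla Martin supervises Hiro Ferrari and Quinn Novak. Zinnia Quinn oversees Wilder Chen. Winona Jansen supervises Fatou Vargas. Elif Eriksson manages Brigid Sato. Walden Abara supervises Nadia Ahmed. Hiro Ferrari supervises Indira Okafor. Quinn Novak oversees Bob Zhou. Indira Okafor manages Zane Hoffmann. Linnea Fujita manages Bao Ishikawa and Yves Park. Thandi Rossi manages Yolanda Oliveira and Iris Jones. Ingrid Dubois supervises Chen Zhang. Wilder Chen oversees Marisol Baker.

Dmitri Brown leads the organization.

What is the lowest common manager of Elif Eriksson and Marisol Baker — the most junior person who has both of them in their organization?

Dmitri Brown

Elif Eriksson's chain of managers is Lorenzo Taylor, Zora Kimura, Dmitri Brown. Marisol Baker's chain of managers is Wilder Chen, Zinnia Quinn, Delia Leclerc, Petra Garcia, Dmitri Brown. The first manager that appears in both chains is Dmitri Brown.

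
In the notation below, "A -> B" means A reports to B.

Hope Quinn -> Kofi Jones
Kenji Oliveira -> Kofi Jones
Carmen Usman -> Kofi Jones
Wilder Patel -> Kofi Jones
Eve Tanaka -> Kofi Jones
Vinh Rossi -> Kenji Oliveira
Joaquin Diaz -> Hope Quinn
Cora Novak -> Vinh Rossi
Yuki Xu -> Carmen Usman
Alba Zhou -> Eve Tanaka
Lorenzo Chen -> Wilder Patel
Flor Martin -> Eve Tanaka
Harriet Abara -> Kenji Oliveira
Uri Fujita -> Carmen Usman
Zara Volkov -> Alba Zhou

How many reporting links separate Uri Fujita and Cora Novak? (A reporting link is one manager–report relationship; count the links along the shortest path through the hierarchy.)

Uri Fujita is 2 levels below Kofi Jones, and Cora Novak is 3 levels below Kofi Jones (their lowest common manager). The shortest path runs up from Uri Fujita to Kofi Jones and back down to Cora Novak: 2 + 3 = 5 links.

5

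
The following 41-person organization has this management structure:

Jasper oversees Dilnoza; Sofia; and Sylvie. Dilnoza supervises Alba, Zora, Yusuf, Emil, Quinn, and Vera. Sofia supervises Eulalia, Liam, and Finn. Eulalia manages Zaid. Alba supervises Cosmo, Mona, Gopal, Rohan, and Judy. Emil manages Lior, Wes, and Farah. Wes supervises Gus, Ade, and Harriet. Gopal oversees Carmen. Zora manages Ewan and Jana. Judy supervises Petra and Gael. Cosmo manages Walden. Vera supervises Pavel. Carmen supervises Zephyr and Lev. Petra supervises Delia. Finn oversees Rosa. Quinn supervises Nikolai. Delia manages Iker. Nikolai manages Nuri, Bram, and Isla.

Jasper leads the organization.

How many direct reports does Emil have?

Emil directly manages Wes, Farah, Lior. That is 3 direct reports.

3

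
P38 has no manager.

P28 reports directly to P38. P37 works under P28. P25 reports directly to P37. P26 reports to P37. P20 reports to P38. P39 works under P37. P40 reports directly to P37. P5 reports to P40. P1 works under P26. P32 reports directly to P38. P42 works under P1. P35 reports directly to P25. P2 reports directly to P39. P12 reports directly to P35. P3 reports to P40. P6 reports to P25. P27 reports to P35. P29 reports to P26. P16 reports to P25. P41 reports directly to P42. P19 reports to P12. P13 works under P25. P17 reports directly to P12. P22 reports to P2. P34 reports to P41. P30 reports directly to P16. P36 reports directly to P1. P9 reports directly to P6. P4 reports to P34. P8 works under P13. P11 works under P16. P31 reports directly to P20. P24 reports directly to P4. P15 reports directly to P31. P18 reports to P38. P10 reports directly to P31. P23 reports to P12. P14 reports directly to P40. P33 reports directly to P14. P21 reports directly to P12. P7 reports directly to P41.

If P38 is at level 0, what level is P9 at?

Chain from P9 up to P38: P9 → P6 → P25 → P37 → P28 → P38. That is 5 steps up, so P9 is 5 levels below P38.

5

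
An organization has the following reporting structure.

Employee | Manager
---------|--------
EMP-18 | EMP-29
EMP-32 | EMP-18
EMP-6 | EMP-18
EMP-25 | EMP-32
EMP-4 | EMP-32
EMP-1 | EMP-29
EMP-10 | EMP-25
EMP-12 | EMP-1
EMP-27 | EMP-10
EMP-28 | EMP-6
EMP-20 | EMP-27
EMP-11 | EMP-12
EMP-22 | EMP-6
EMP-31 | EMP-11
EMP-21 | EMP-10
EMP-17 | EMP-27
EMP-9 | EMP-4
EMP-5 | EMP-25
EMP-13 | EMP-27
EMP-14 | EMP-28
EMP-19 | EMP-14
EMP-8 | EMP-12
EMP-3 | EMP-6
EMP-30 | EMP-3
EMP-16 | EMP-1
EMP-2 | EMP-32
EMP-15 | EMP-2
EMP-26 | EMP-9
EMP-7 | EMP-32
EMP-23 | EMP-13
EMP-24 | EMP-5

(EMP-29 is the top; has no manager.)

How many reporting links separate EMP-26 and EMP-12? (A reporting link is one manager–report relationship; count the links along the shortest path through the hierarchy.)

7

EMP-26 is 5 levels below EMP-29, and EMP-12 is 2 levels below EMP-29 (their lowest common manager). The shortest path runs up from EMP-26 to EMP-29 and back down to EMP-12: 5 + 2 = 7 links.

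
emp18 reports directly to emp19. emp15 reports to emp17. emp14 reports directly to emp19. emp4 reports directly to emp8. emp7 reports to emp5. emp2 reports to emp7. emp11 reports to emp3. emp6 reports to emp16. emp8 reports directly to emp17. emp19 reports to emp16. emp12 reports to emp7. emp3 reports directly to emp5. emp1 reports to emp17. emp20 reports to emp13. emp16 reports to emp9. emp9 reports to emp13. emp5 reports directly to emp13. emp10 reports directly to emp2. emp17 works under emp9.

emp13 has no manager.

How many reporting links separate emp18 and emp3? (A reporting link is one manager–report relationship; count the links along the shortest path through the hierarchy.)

6

emp18 is 4 levels below emp13, and emp3 is 2 levels below emp13 (their lowest common manager). The shortest path runs up from emp18 to emp13 and back down to emp3: 4 + 2 = 6 links.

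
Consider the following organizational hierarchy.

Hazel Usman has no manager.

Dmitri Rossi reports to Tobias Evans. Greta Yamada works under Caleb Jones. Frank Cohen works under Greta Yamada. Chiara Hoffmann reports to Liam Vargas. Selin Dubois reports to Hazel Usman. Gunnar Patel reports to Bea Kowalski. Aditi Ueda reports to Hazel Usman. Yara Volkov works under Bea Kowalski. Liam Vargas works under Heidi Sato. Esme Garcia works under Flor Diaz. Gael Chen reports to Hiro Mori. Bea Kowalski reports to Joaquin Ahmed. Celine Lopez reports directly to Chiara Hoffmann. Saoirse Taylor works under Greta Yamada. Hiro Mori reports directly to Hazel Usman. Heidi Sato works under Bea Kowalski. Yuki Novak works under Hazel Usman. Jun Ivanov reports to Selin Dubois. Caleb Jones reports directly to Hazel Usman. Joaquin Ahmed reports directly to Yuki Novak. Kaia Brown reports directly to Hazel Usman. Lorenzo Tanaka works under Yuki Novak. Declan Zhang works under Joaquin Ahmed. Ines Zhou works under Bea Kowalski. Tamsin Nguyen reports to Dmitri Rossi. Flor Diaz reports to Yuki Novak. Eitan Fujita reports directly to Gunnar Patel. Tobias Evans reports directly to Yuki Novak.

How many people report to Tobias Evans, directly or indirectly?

Tobias Evans directly manages Dmitri Rossi. Under Dmitri Rossi: Tamsin Nguyen (1). That's 2 in total.

2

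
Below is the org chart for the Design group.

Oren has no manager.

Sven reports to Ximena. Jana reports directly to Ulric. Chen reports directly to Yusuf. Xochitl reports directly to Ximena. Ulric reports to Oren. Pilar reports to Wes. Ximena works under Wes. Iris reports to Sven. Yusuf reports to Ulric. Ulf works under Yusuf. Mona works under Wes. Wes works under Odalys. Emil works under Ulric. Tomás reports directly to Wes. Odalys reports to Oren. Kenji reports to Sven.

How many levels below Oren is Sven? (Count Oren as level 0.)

Chain from Sven up to Oren: Sven → Ximena → Wes → Odalys → Oren. That is 4 steps up, so Sven is 4 levels below Oren.

4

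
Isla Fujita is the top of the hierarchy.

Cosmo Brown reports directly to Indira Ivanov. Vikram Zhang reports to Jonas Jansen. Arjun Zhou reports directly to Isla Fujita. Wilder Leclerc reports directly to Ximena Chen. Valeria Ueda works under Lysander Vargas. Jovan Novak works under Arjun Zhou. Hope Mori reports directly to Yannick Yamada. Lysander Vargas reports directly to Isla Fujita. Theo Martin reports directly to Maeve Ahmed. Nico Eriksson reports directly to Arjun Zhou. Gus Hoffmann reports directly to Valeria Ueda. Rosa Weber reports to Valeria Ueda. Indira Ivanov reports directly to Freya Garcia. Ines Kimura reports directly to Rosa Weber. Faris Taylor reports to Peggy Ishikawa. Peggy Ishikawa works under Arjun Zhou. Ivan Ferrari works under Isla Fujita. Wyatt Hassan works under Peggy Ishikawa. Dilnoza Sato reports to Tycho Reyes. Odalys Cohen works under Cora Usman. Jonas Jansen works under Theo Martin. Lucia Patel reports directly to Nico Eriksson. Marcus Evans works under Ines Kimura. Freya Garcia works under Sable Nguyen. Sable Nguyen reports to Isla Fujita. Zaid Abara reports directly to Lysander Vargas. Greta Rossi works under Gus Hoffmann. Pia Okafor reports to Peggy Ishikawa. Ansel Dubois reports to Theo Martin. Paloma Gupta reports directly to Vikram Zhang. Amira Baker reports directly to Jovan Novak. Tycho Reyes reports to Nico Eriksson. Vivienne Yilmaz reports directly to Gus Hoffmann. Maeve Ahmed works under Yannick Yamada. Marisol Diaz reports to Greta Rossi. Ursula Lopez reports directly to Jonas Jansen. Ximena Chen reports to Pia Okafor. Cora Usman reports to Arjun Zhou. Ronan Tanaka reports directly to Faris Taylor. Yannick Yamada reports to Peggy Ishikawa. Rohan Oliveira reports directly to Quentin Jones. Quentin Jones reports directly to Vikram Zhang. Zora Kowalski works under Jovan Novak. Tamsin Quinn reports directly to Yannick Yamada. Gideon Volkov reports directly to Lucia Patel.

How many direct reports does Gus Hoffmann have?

2

Gus Hoffmann directly manages Greta Rossi, Vivienne Yilmaz. That is 2 direct reports.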